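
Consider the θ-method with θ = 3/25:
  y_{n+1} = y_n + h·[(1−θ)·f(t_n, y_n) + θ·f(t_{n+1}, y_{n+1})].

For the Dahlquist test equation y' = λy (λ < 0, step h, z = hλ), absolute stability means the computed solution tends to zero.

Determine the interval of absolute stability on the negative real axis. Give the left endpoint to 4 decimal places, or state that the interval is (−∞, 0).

(-2.6316, 0).

On y'=λy, z=hλ:
  y_{n+1} = y_n + z·[22/25·y_n + 3/25·y_{n+1}] ⇒ (1 − 3/25z)y_{n+1} = (1 + 22/25z)y_n
  ⇒ R(z) = (1 + 22/25z)/(1 − 3/25z).

Solve |R(x)|<1 on ℝ⁻.
x=-0.42: |R|=0.6002
R=−1: 1+22/25x = −1+3/25x ⇒ -19/25x=2 ⇒ x=2/(-19/25)=-2.6316
Confirm numerically:
  x=-2.011: |R|=0.62005 <1
  x=-1.925: |R|=0.56377 <1
  x=-1.418: |R|=0.21180 <1
  x=-3.189: |R|=1.30639 >1
  x=-2.924: |R|=1.16451 >1
  x=-2.856: |R|=1.12703 >1
Stable set (-2.6316, 0).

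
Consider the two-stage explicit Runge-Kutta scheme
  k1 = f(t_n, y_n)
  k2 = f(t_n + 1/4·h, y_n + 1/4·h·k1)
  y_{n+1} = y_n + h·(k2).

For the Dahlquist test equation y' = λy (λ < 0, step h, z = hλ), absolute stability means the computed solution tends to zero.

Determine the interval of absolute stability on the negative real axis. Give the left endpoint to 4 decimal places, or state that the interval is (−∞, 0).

Set f=λy, z=hλ:
  k1=λy_n ⇒ h·k1=z·y_n;  k2=λ(1+1/4z)y_n ⇒ h·k2=z(1+1/4z)y_n
  y_{n+1}/y_n = 1 + z(1+1/4z) = 1 + z + 1/4z²
  so R(z) = 1 + z + 1/4z².

Solve |R(x)|<1 on ℝ⁻.
x=-1.21: |R|=0.1560
R=1: x+1/4x²=0 ⇒ x=−4=-4.0000; min R=1−1/(4·1/4)=0.0000>−1
Confirm numerically:
  x=-2.792: |R|=0.15682 <1
  x=-2.507: |R|=0.06426 <1
  x=-2.442: |R|=0.04884 <1
  x=-2.224: |R|=0.01254 <1
  x=-4.503: |R|=1.56625 >1
  x=-4.490: |R|=1.55003 >1
  x=-4.303: |R|=1.32595 >1
Stable set (-4.0000, 0).

(-4.0000, 0).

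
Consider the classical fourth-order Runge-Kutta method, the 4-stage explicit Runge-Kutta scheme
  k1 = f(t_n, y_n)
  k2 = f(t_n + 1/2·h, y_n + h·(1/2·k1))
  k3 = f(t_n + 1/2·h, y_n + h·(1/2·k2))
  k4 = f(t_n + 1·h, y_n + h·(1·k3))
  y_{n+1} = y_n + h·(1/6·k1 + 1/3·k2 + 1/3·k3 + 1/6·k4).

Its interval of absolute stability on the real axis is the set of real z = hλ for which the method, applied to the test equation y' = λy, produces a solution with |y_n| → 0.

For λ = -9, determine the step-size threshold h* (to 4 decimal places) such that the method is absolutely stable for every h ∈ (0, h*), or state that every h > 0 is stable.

With y'=λy (z=hλ):
  order 4, 4-stage ⇒ R(z)=1+z+z^2/2+z^3/6+z^4/24
  (e.g. R(-0.59)=0.55487, |R|=0.55487)

Find x<0 with |R(x)|<1.
x=-0.59: |R|=0.5549
|R(-2.4)|=0.5584 |R(-1.64)|=0.2711 |R(-1.07)|=0.3529
Bisect:
  x_lo=-3.2552 |R|=1.9725  x_hi=-0.1114 |R|=0.8946
  mid=-1.68330 |R|=0.27304 →hi
  mid=-2.46925 |R|=0.61909 →hi
  mid=-2.86223 |R|=1.12233 →lo
  mid=-2.66574 |R|=0.83421 →hi
  mid=-2.76398 |R|=0.96835 →hi
  mid=-2.81311 |R|=1.04275 →lo
  mid=-2.78855 |R|=1.00491 →lo
  mid=-2.77627 |R|=0.98647 →hi
  mid=-2.78241 |R|=0.99565 →hi
  ...
  [-2.78548,-2.78528] ⇒ x*=-2.7853
Interval (-2.7853, 0).

(-2.7853,0); λ=-9 ⇒ h* = 0.3095.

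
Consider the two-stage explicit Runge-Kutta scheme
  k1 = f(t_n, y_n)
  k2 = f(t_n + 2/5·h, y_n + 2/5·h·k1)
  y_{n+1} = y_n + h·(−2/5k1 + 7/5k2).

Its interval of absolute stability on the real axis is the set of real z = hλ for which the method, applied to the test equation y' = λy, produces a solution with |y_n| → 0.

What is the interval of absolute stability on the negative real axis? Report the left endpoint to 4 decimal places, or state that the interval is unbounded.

z∈(-1.7857,0).

Set f=λy, z=hλ:
  k1=λy_n ⇒ h·k1=z·y_n;  k2=λ(1+2/5z)y_n ⇒ h·k2=z(1+2/5z)y_n
  y_{n+1}/y_n = 1 − 2/5z + 7/5z(1+2/5z) = 1 + z + 14/25z²
  ⇒ R(z) = 1 + z + 14/25z².

Boundary: |R(x)|=1, x<0.
x=-1.54: |R|=0.7881
R=1: x+14/25x²=0 ⇒ x=−25/14=-1.7857; min R=1−1/(4·14/25)=0.5536>−1
Confirm numerically:
  x=-1.646: |R|=0.87122 <1
  x=-1.348: |R|=0.66958 <1
  x=-0.844: |R|=0.55491 <1
  x=-2.348: |R|=1.73934 >1
  x=-1.860: |R|=1.07738 >1
Interval (-1.7857, 0).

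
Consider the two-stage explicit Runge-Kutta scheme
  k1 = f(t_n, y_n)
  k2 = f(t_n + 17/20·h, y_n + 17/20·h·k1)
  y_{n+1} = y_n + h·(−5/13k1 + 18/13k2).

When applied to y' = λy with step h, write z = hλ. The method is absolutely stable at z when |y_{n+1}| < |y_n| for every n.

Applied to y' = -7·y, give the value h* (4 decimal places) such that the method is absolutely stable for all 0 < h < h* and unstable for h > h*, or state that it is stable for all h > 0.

(-0.8497,0); λ=-7 ⇒ h* = (130/153)/7 = 0.1214.

On y'=λy, z=hλ:
  k1=λy_n ⇒ h·k1=z·y_n;  k2=λ(1+17/20z)y_n ⇒ h·k2=z(1+17/20z)y_n
  y_{n+1}/y_n = 1 − 5/13z + 18/13z(1+17/20z) = 1 + z + 153/130z²
  so R(z) = 1 + z + 153/130z².

Boundary: |R(x)|=1, x<0.
x=-0.53: |R|=0.8006
R=1: x+153/130x²=0 ⇒ x=−130/153=-0.8497; min R=1−1/(4·153/130)=0.7876>−1
Confirm numerically:
  x=-0.779: |R|=0.93521 <1
  x=-0.654: |R|=0.84939 <1
  x=-0.495: |R|=0.79338 <1
  x=-0.454: |R|=0.78858 <1
  x=-1.374: |R|=1.84788 >1
  x=-1.343: |R|=1.77976 >1
  x=-1.320: |R|=1.73067 >1
Interval (-0.8497, 0).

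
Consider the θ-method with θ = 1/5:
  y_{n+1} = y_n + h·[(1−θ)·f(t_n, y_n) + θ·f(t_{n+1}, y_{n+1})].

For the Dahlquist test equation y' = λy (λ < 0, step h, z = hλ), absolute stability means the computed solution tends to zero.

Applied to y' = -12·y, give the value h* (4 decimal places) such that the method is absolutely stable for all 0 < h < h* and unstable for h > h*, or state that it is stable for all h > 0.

On y'=λy, z=hλ:
  y_{n+1} = y_n + z·[4/5·y_n + 1/5·y_{n+1}] ⇒ (1 − 1/5z)y_{n+1} = (1 + 4/5z)y_n
  ⇒ R(z) = (1 + 4/5z)/(1 − 1/5z).

Need |R(x)|<1, x<0.
x=-1.78: |R|=0.3127
R=−1: 1+4/5x = −1+1/5x ⇒ -3/5x=2 ⇒ x=2/(-3/5)=-3.3333
Confirm numerically:
  x=-2.852: |R|=0.81610 <1
  x=-2.275: |R|=0.56357 <1
  x=-1.992: |R|=0.42449 <1
  x=-1.396: |R|=0.09131 <1
  x=-3.789: |R|=1.15554 >1
  x=-3.395: |R|=1.02204 >1
So |R|<1 on (-3.3333, 0).

(-3.3333,0); λ=-12 ⇒ h* = (10/3)/12 = 0.2778.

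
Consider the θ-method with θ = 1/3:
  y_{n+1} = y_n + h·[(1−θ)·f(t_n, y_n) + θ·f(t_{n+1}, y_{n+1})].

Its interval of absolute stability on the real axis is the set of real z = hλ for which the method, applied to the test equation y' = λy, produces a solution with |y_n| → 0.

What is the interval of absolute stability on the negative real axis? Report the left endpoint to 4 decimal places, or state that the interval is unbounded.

On y'=λy, z=hλ:
  y_{n+1} = y_n + z·[2/3·y_n + 1/3·y_{n+1}] ⇒ (1 − 1/3z)y_{n+1} = (1 + 2/3z)y_n
  ⇒ R(z) = (1 + 2/3z)/(1 − 1/3z).

Boundary: |R(x)|=1, x<0.
x=-0.47: |R|=0.5937
R=−1: 1+2/3x = −1+1/3x ⇒ -1/3x=2 ⇒ x=2/(-1/3)=-6.0000
Confirm numerically:
  x=-5.865: |R|=0.98477 <1
  x=-5.534: |R|=0.94539 <1
  x=-4.752: |R|=0.83901 <1
  x=-6.535: |R|=1.05611 >1
  x=-6.505: |R|=1.05313 >1
  x=-6.258: |R|=1.02787 >1
So |R|<1 on (-6.0000, 0).

(-6.0000, 0).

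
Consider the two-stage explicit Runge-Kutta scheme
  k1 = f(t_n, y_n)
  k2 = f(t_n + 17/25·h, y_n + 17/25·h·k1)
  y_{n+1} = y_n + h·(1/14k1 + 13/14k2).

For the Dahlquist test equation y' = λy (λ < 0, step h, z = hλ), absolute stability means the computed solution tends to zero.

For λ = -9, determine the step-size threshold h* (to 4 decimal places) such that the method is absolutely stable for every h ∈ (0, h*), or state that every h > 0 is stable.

(-1.5837,0); λ=-9 ⇒ h* = (350/221)/9 = 0.1760.

On y'=λy, z=hλ:
  k1=λy_n ⇒ h·k1=z·y_n;  k2=λ(1+17/25z)y_n ⇒ h·k2=z(1+17/25z)y_n
  y_{n+1}/y_n = 1 + 1/14z + 13/14z(1+17/25z) = 1 + z + 221/350z²
  so R(z) = 1 + z + 221/350z².

Find x<0 with |R(x)|<1.
x=-1.68: |R|=1.1021
R=1: x+221/350x²=0 ⇒ x=−350/221=-1.5837; min R=1−1/(4·221/350)=0.6041>−1
Confirm numerically:
  x=-1.481: |R|=0.90395 <1
  x=-1.126: |R|=0.67457 <1
  x=-0.860: |R|=0.60700 <1
  x=-0.666: |R|=0.61407 <1
  x=-2.100: |R|=1.68460 >1
  x=-2.027: |R|=1.56737 >1
  x=-1.769: |R|=1.20697 >1
So |R|<1 on (-1.5837, 0).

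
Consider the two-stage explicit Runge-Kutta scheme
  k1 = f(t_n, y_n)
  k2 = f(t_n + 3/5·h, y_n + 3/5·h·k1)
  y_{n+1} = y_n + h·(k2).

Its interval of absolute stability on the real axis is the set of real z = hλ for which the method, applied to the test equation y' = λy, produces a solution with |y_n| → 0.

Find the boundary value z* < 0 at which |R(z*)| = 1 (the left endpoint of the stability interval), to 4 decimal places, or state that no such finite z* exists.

left endpoint -1.6667.

Test eqn y'=λy, z=hλ:
  k1=λy_n ⇒ h·k1=z·y_n;  k2=λ(1+3/5z)y_n ⇒ h·k2=z(1+3/5z)y_n
  y_{n+1}/y_n = 1 + z(1+3/5z) = 1 + z + 3/5z²
  ⇒ R(z) = 1 + z + 3/5z².

Boundary: |R(x)|=1, x<0.
x=-0.49: |R|=0.6541
R=1: x+3/5x²=0 ⇒ x=−5/3=-1.6667; min R=1−1/(4·3/5)=0.5833>−1
Confirm numerically:
  x=-1.165: |R|=0.64933 <1
  x=-1.095: |R|=0.62441 <1
  x=-0.874: |R|=0.58433 <1
  x=-1.976: |R|=1.36675 >1
  x=-1.705: |R|=1.03921 >1
Stable set (-1.6667, 0).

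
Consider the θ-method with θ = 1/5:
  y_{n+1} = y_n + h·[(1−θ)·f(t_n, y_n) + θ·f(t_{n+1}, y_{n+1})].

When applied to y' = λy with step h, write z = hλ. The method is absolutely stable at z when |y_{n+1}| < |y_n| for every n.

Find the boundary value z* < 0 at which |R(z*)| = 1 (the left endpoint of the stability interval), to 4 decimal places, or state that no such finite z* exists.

With y'=λy (z=hλ):
  y_{n+1} = y_n + z·[4/5·y_n + 1/5·y_{n+1}] ⇒ (1 − 1/5z)y_{n+1} = (1 + 4/5z)y_n
  R(z) = (1 + 4/5z)/(1 − 1/5z).

Solve |R(x)|<1 on ℝ⁻.
x=-0.69: |R|=0.3937
R=−1: 1+4/5x = −1+1/5x ⇒ -3/5x=2 ⇒ x=2/(-3/5)=-3.3333
Confirm numerically:
  x=-2.526: |R|=0.67818 <1
  x=-2.363: |R|=0.60464 <1
  x=-2.204: |R|=0.52971 <1
  x=-1.389: |R|=0.08702 <1
  x=-3.899: |R|=1.19070 >1
  x=-3.843: |R|=1.17291 >1
  x=-3.418: |R|=1.03017 >1
So |R|<1 on (-3.3333, 0).

z* = -3.3333.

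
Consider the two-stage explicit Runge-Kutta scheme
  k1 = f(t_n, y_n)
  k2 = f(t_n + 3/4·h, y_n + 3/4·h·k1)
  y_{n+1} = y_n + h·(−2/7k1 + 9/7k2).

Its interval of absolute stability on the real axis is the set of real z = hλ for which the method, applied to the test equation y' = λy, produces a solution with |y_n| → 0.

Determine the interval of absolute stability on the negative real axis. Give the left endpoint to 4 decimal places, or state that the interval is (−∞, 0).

Set f=λy, z=hλ:
  k1=λy_n ⇒ h·k1=z·y_n;  k2=λ(1+3/4z)y_n ⇒ h·k2=z(1+3/4z)y_n
  y_{n+1}/y_n = 1 − 2/7z + 9/7z(1+3/4z) = 1 + z + 27/28z²
  Hence R(z) = 1 + z + 27/28z².

Find x<0 with |R(x)|<1.
x=-1.06: |R|=1.0235
R=1: x+27/28x²=0 ⇒ x=−28/27=-1.0370; min R=1−1/(4·27/28)=0.7407>−1
Confirm numerically:
  x=-0.882: |R|=0.86814 <1
  x=-0.871: |R|=0.86055 <1
  x=-0.804: |R|=0.81933 <1
  x=-1.633: |R|=1.93845 >1
  x=-1.267: |R|=1.28096 >1
  x=-1.110: |R|=1.07810 >1
So |R|<1 on (-1.0370, 0).

z∈(-1.0370,0).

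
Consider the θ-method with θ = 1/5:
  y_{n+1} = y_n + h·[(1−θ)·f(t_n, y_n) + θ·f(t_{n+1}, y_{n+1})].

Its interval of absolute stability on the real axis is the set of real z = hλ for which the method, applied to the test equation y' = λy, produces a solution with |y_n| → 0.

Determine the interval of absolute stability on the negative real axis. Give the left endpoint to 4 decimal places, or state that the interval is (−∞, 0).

z∈(-3.3333,0).

Set f=λy, z=hλ:
  y_{n+1} = y_n + z·[4/5·y_n + 1/5·y_{n+1}] ⇒ (1 − 1/5z)y_{n+1} = (1 + 4/5z)y_n
  Hence R(z) = (1 + 4/5z)/(1 − 1/5z).

Boundary: |R(x)|=1, x<0.
x=-0.42: |R|=0.6125
R=−1: 1+4/5x = −1+1/5x ⇒ -3/5x=2 ⇒ x=2/(-3/5)=-3.3333
Confirm numerically:
  x=-2.943: |R|=0.85257 <1
  x=-2.657: |R|=0.73501 <1
  x=-2.581: |R|=0.70228 <1
  x=-3.692: |R|=1.12379 >1
  x=-3.596: |R|=1.09167 >1
  x=-3.425: |R|=1.03264 >1
Interval (-3.3333, 0).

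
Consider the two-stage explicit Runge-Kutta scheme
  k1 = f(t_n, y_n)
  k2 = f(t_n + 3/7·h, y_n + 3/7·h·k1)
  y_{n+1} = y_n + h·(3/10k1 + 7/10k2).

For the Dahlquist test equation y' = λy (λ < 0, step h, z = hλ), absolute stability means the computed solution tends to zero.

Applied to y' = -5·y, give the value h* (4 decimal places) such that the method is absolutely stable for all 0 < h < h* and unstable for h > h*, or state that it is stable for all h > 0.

(-3.3333,0); λ=-5 ⇒ h* = (10/3)/5 = 0.6667.

With y'=λy (z=hλ):
  k1=λy_n ⇒ h·k1=z·y_n;  k2=λ(1+3/7z)y_n ⇒ h·k2=z(1+3/7z)y_n
  y_{n+1}/y_n = 1 + 3/10z + 7/10z(1+3/7z) = 1 + z + 3/10z²
  so R(z) = 1 + z + 3/10z².

Find x<0 with |R(x)|<1.
x=-1.75: |R|=0.1688
R=1: x+3/10x²=0 ⇒ x=−10/3=-3.3333; min R=1−1/(4·3/10)=0.1667>−1
Confirm numerically:
  x=-2.908: |R|=0.62894 <1
  x=-2.037: |R|=0.20781 <1
  x=-1.678: |R|=0.16671 <1
  x=-3.903: |R|=1.66702 >1
  x=-3.629: |R|=1.32189 >1
Interval (-3.3333, 0).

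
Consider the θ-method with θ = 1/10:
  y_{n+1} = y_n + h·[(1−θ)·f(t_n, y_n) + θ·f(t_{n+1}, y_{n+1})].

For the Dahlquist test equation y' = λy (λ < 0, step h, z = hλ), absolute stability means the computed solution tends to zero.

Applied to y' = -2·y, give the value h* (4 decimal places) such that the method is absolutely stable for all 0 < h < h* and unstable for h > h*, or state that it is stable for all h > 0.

(-2.5000,0); λ=-2 ⇒ h* = (5/2)/2 = 1.2500.

With y'=λy (z=hλ):
  y_{n+1} = y_n + z·[9/10·y_n + 1/10·y_{n+1}] ⇒ (1 − 1/10z)y_{n+1} = (1 + 9/10z)y_n
  ⇒ R(z) = (1 + 9/10z)/(1 − 1/10z).

Solve |R(x)|<1 on ℝ⁻.
x=-0.38: |R|=0.6339
R=−1: 1+9/10x = −1+1/10x ⇒ -4/5x=2 ⇒ x=2/(-4/5)=-2.5000
Confirm numerically:
  x=-1.249: |R|=0.11032 <1
  x=-1.053: |R|=0.04732 <1
  x=-1.026: |R|=0.06947 <1
  x=-3.063: |R|=1.34479 >1
  x=-2.994: |R|=1.30414 >1
  x=-2.946: |R|=1.27561 >1
Interval (-2.5000, 0).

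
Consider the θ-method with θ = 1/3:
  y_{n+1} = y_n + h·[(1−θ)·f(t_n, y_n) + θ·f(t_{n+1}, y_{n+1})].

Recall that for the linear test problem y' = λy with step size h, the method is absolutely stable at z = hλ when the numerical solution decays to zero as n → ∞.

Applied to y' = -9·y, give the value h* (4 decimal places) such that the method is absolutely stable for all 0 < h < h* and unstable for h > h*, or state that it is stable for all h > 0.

Set f=λy, z=hλ:
  y_{n+1} = y_n + z·[2/3·y_n + 1/3·y_{n+1}] ⇒ (1 − 1/3z)y_{n+1} = (1 + 2/3z)y_n
  ⇒ R(z) = (1 + 2/3z)/(1 − 1/3z).

Boundary: |R(x)|=1, x<0.
x=-1.28: |R|=0.1028
R=−1: 1+2/3x = −1+1/3x ⇒ -1/3x=2 ⇒ x=2/(-1/3)=-6.0000
Confirm numerically:
  x=-5.432: |R|=0.93264 <1
  x=-5.101: |R|=0.88903 <1
  x=-3.895: |R|=0.69471 <1
  x=-2.519: |R|=0.36927 <1
  x=-6.393: |R|=1.04184 >1
  x=-6.334: |R|=1.03578 >1
Stable set (-6.0000, 0).

(-6.0000,0); λ=-9 ⇒ h* = (6)/9 = 0.6667.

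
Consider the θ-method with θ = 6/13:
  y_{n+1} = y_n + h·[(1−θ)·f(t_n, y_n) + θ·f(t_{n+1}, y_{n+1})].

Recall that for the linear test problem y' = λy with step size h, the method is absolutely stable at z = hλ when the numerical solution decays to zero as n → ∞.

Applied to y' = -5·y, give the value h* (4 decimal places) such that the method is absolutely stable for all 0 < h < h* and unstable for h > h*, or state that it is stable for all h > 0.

(-26.0000,0); λ=-5 ⇒ h* = (26)/5 = 5.2000.

With y'=λy (z=hλ):
  y_{n+1} = y_n + z·[7/13·y_n + 6/13·y_{n+1}] ⇒ (1 − 6/13z)y_{n+1} = (1 + 7/13z)y_n
  so R(z) = (1 + 7/13z)/(1 − 6/13z).

Find x<0 with |R(x)|<1.
x=-0.78: |R|=0.4265
R=−1: 1+7/13x = −1+6/13x ⇒ -1/13x=2 ⇒ x=2/(-1/13)=-26.0000
Confirm numerically:
  x=-23.661: |R|=0.98491 <1
  x=-17.634: |R|=0.92958 <1
  x=-12.237: |R|=0.84075 <1
  x=-26.229: |R|=1.00134 >1
  x=-26.176: |R|=1.00103 >1
So |R|<1 on (-26.0000, 0).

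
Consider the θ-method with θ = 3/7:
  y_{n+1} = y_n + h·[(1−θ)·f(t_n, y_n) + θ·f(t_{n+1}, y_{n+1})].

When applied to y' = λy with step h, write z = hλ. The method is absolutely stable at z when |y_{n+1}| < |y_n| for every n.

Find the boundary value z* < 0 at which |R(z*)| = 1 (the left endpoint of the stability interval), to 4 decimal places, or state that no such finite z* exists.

Set f=λy, z=hλ:
  y_{n+1} = y_n + z·[4/7·y_n + 3/7·y_{n+1}] ⇒ (1 − 3/7z)y_{n+1} = (1 + 4/7z)y_n
  Hence R(z) = (1 + 4/7z)/(1 − 3/7z).

Find x<0 with |R(x)|<1.
x=-0.7: |R|=0.4615
R=−1: 1+4/7x = −1+3/7x ⇒ -1/7x=2 ⇒ x=2/(-1/7)=-14.0000
Confirm numerically:
  x=-10.202: |R|=0.89901 <1
  x=-9.698: |R|=0.88081 <1
  x=-8.834: |R|=0.84580 <1
  x=-7.775: |R|=0.79472 <1
  x=-14.589: |R|=1.01160 >1
  x=-14.461: |R|=1.00915 >1
  x=-14.188: |R|=1.00379 >1
Interval (-14.0000, 0).

z* = -14.0000.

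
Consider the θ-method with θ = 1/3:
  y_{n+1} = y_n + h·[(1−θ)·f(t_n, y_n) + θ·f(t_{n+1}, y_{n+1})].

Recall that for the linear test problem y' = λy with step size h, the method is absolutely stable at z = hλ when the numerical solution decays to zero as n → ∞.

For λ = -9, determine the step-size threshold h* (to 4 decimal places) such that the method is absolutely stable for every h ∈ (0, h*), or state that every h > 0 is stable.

(-6.0000,0); λ=-9 ⇒ h* = (6)/9 = 0.6667.

With y'=λy (z=hλ):
  y_{n+1} = y_n + z·[2/3·y_n + 1/3·y_{n+1}] ⇒ (1 − 1/3z)y_{n+1} = (1 + 2/3z)y_n
  ⇒ R(z) = (1 + 2/3z)/(1 − 1/3z).

Need |R(x)|<1, x<0.
x=-1.62: |R|=0.0519
R=−1: 1+2/3x = −1+1/3x ⇒ -1/3x=2 ⇒ x=2/(-1/3)=-6.0000
Confirm numerically:
  x=-4.940: |R|=0.86650 <1
  x=-3.605: |R|=0.63740 <1
  x=-2.776: |R|=0.44183 <1
  x=-6.528: |R|=1.05542 >1
  x=-6.209: |R|=1.02270 >1
  x=-6.060: |R|=1.00662 >1
Interval (-6.0000, 0).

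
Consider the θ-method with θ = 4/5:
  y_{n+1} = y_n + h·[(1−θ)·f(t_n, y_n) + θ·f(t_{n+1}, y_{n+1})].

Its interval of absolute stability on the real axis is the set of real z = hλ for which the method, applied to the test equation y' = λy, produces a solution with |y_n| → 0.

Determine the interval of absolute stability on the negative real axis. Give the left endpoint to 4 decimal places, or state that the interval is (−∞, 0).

(−∞, 0) — no finite endpoint.

Set f=λy, z=hλ:
  y_{n+1} = y_n + z·[1/5·y_n + 4/5·y_{n+1}] ⇒ (1 − 4/5z)y_{n+1} = (1 + 1/5z)y_n
  R(z) = (1 + 1/5z)/(1 − 4/5z).

Find x<0 with |R(x)|<1.
x=-1.59: |R|=0.3002
x=-2: |R|=0.2308
x=-10: |R|=0.1111
x=-100: |R|=0.2346
θ=4/5≥1/2 ⇒ |1+1/5x|<|1−4/5x| ∀x<0 ⇒ unbounded interval.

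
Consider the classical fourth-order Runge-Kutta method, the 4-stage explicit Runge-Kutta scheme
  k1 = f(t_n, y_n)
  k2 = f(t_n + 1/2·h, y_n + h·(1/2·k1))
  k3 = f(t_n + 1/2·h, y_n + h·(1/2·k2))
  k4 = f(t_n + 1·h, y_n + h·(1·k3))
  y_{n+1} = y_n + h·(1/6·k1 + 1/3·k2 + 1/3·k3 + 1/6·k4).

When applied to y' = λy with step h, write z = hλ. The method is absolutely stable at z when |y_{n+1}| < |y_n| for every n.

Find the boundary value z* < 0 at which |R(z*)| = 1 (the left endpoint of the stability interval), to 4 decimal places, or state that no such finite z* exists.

left endpoint -2.7853.

On y'=λy, z=hλ:
  order 4, 4-stage ⇒ R(z)=1+z+z^2/2+z^3/6+z^4/24
  (e.g. R(-0.66)=0.51779, |R|=0.51779)

Boundary: |R(x)|=1, x<0.
x=-0.66: |R|=0.5178
|R(-3.15)|=1.7043 |R(-3.1)|=1.5878 |R(-0.69)|=0.5027
Bisect:
  x_lo=-3.1593 |R|=1.7267  x_hi=-0.2981 |R|=0.7422
  mid=-1.72870 |R|=0.27660 →hi
  mid=-2.44399 |R|=0.59610 →hi
  mid=-2.80164 |R|=1.02493 →lo
  mid=-2.62282 |R|=0.78142 →hi
  mid=-2.71223 |R|=0.89531 →hi
  mid=-2.75693 |R|=0.95808 →hi
  mid=-2.77929 |R|=0.99098 →hi
  ...
  [-2.78540,-2.78522] ⇒ x*=-2.7853
Interval (-2.7853, 0).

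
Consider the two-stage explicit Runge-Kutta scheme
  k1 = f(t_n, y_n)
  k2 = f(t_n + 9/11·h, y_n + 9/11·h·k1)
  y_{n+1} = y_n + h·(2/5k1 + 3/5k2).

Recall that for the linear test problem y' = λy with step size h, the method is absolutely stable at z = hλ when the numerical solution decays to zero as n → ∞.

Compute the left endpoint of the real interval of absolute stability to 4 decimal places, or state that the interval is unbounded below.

left endpoint -2.0370.

On y'=λy, z=hλ:
  k1=λy_n ⇒ h·k1=z·y_n;  k2=λ(1+9/11z)y_n ⇒ h·k2=z(1+9/11z)y_n
  y_{n+1}/y_n = 1 + 2/5z + 3/5z(1+9/11z) = 1 + z + 27/55z²
  so R(z) = 1 + z + 27/55z².

Need |R(x)|<1, x<0.
x=-1.54: |R|=0.6242
R=1: x+27/55x²=0 ⇒ x=−55/27=-2.0370; min R=1−1/(4·27/55)=0.4907>−1
Confirm numerically:
  x=-1.418: |R|=0.56908 <1
  x=-1.286: |R|=0.52586 <1
  x=-1.008: |R|=0.49080 <1
  x=-0.933: |R|=0.49433 <1
  x=-2.395: |R|=1.42087 >1
  x=-2.306: |R|=1.30448 >1
  x=-2.185: |R|=1.15871 >1
So |R|<1 on (-2.0370, 0).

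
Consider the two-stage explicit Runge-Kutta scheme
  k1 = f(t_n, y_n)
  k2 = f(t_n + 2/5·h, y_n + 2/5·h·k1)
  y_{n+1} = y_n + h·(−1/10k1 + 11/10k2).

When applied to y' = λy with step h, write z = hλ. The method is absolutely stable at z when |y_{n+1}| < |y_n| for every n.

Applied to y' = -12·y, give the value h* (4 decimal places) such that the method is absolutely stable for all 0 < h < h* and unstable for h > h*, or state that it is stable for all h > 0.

On y'=λy, z=hλ:
  k1=λy_n ⇒ h·k1=z·y_n;  k2=λ(1+2/5z)y_n ⇒ h·k2=z(1+2/5z)y_n
  y_{n+1}/y_n = 1 − 1/10z + 11/10z(1+2/5z) = 1 + z + 11/25z²
  ⇒ R(z) = 1 + z + 11/25z².

Find x<0 with |R(x)|<1.
x=-0.57: |R|=0.5730
R=1: x+11/25x²=0 ⇒ x=−25/11=-2.2727; min R=1−1/(4·11/25)=0.4318>−1
Confirm numerically:
  x=-2.000: |R|=0.76000 <1
  x=-1.561: |R|=0.51116 <1
  x=-1.119: |R|=0.43195 <1
  x=-2.569: |R|=1.33489 >1
  x=-2.506: |R|=1.25722 >1
  x=-2.410: |R|=1.14556 >1
Stable set (-2.2727, 0).

(-2.2727,0); λ=-12 ⇒ h* = (25/11)/12 = 0.1894.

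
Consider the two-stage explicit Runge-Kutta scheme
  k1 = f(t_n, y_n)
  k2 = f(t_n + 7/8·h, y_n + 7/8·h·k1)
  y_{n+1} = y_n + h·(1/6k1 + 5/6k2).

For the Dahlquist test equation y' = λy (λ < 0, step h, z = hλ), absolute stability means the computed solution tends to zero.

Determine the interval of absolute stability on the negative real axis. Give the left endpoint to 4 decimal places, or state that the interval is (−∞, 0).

Set f=λy, z=hλ:
  k1=λy_n ⇒ h·k1=z·y_n;  k2=λ(1+7/8z)y_n ⇒ h·k2=z(1+7/8z)y_n
  y_{n+1}/y_n = 1 + 1/6z + 5/6z(1+7/8z) = 1 + z + 35/48z²
  so R(z) = 1 + z + 35/48z².

Boundary: |R(x)|=1, x<0.
x=-1.4: |R|=1.0292
R=1: x+35/48x²=0 ⇒ x=−48/35=-1.3714; min R=1−1/(4·35/48)=0.6571>−1
Confirm numerically:
  x=-1.307: |R|=0.93860 <1
  x=-1.227: |R|=0.87078 <1
  x=-1.061: |R|=0.75984 <1
  x=-0.700: |R|=0.65729 <1
  x=-1.740: |R|=1.46762 >1
  x=-1.549: |R|=1.20056 >1
Interval (-1.3714, 0).

(-1.3714, 0).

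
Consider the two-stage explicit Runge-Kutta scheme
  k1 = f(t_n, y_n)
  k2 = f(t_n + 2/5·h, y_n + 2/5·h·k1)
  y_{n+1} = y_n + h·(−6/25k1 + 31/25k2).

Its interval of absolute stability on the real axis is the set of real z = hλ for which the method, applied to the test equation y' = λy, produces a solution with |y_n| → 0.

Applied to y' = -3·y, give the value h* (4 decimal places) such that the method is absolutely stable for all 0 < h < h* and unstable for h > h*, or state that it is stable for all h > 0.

(-2.0161,0); λ=-3 ⇒ h* = (125/62)/3 = 0.6720.

With y'=λy (z=hλ):
  k1=λy_n ⇒ h·k1=z·y_n;  k2=λ(1+2/5z)y_n ⇒ h·k2=z(1+2/5z)y_n
  y_{n+1}/y_n = 1 − 6/25z + 31/25z(1+2/5z) = 1 + z + 62/125z²
  ⇒ R(z) = 1 + z + 62/125z².

Find x<0 with |R(x)|<1.
x=-1.48: |R|=0.6064
R=1: x+62/125x²=0 ⇒ x=−125/62=-2.0161; min R=1−1/(4·62/125)=0.4960>−1
Confirm numerically:
  x=-1.502: |R|=0.61698 <1
  x=-1.161: |R|=0.50757 <1
  x=-1.103: |R|=0.50044 <1
  x=-1.045: |R|=0.49664 <1
  x=-2.525: |R|=1.63731 >1
  x=-2.287: |R|=1.30726 >1
  x=-2.133: |R|=1.12365 >1
So |R|<1 on (-2.0161, 0).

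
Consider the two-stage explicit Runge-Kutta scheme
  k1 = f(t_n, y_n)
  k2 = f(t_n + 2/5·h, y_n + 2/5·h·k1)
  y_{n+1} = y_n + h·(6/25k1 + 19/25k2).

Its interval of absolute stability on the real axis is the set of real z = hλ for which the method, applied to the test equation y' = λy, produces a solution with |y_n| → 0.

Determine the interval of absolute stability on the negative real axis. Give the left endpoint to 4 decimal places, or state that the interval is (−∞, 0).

(-3.2895, 0).

With y'=λy (z=hλ):
  k1=λy_n ⇒ h·k1=z·y_n;  k2=λ(1+2/5z)y_n ⇒ h·k2=z(1+2/5z)y_n
  y_{n+1}/y_n = 1 + 6/25z + 19/25z(1+2/5z) = 1 + z + 38/125z²
  so R(z) = 1 + z + 38/125z².

Solve |R(x)|<1 on ℝ⁻.
x=-1.26: |R|=0.2226
R=1: x+38/125x²=0 ⇒ x=−125/38=-3.2895; min R=1−1/(4·38/125)=0.1776>−1
Confirm numerically:
  x=-3.235: |R|=0.94643 <1
  x=-2.660: |R|=0.49098 <1
  x=-2.111: |R|=0.24372 <1
  x=-3.520: |R|=1.24668 >1
  x=-3.440: |R|=1.15741 >1
Stable set (-3.2895, 0).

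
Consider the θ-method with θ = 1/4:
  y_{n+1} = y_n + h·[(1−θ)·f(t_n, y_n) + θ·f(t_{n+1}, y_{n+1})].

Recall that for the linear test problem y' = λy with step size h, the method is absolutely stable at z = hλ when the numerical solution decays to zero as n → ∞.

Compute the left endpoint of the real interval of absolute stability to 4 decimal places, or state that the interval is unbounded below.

left endpoint -4.0000.

Test eqn y'=λy, z=hλ:
  y_{n+1} = y_n + z·[3/4·y_n + 1/4·y_{n+1}] ⇒ (1 − 1/4z)y_{n+1} = (1 + 3/4z)y_n
  so R(z) = (1 + 3/4z)/(1 − 1/4z).

Need |R(x)|<1, x<0.
x=-0.68: |R|=0.4188
R=−1: 1+3/4x = −1+1/4x ⇒ -1/2x=2 ⇒ x=2/(-1/2)=-4.0000
Confirm numerically:
  x=-3.027: |R|=0.72307 <1
  x=-3.003: |R|=0.71526 <1
  x=-2.894: |R|=0.67914 <1
  x=-4.498: |R|=1.11720 >1
  x=-4.084: |R|=1.02078 >1
So |R|<1 on (-4.0000, 0).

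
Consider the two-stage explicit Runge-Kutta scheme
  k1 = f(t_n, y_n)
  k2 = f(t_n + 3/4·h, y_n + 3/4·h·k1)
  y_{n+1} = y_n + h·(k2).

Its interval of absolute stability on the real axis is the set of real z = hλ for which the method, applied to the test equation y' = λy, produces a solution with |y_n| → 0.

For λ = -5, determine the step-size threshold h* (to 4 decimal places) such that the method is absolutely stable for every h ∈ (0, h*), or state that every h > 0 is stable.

(-1.3333,0); λ=-5 ⇒ h* = (4/3)/5 = 0.2667.

Set f=λy, z=hλ:
  k1=λy_n ⇒ h·k1=z·y_n;  k2=λ(1+3/4z)y_n ⇒ h·k2=z(1+3/4z)y_n
  y_{n+1}/y_n = 1 + z(1+3/4z) = 1 + z + 3/4z²
  Hence R(z) = 1 + z + 3/4z².

Solve |R(x)|<1 on ℝ⁻.
x=-1.59: |R|=1.3061
R=1: x+3/4x²=0 ⇒ x=−4/3=-1.3333; min R=1−1/(4·3/4)=0.6667>−1
Confirm numerically:
  x=-1.174: |R|=0.85971 <1
  x=-0.772: |R|=0.67499 <1
  x=-0.771: |R|=0.67483 <1
  x=-0.565: |R|=0.67442 <1
  x=-1.803: |R|=1.63511 >1
  x=-1.565: |R|=1.27192 >1
  x=-1.395: |R|=1.06452 >1
So |R|<1 on (-1.3333, 0).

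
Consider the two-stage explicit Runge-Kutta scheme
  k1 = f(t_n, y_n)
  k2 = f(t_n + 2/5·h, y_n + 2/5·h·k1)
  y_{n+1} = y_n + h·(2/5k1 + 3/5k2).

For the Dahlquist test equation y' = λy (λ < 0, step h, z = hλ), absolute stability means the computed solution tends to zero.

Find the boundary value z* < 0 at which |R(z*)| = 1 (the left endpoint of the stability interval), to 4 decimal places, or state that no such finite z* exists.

With y'=λy (z=hλ):
  k1=λy_n ⇒ h·k1=z·y_n;  k2=λ(1+2/5z)y_n ⇒ h·k2=z(1+2/5z)y_n
  y_{n+1}/y_n = 1 + 2/5z + 3/5z(1+2/5z) = 1 + z + 6/25z²
  Hence R(z) = 1 + z + 6/25z².

Need |R(x)|<1, x<0.
x=-0.93: |R|=0.2776
R=1: x+6/25x²=0 ⇒ x=−25/6=-4.1667; min R=1−1/(4·6/25)=-0.0417>−1
Confirm numerically:
  x=-3.024: |R|=0.17070 <1
  x=-3.013: |R|=0.16576 <1
  x=-1.870: |R|=0.03074 <1
  x=-4.651: |R|=1.54063 >1
  x=-4.578: |R|=1.45194 >1
  x=-4.404: |R|=1.25085 >1
Interval (-4.1667, 0).

left endpoint -4.1667.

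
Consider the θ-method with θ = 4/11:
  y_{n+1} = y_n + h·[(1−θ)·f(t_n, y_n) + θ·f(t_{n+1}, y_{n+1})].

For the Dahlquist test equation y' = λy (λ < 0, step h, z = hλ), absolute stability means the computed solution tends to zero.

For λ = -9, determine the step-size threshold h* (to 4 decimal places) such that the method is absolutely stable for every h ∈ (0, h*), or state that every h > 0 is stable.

(-7.3333,0); λ=-9 ⇒ h* = (22/3)/9 = 0.8148.

Test eqn y'=λy, z=hλ:
  y_{n+1} = y_n + z·[7/11·y_n + 4/11·y_{n+1}] ⇒ (1 − 4/11z)y_{n+1} = (1 + 7/11z)y_n
  Hence R(z) = (1 + 7/11z)/(1 − 4/11z).

Boundary: |R(x)|=1, x<0.
x=-1.09: |R|=0.2194
R=−1: 1+7/11x = −1+4/11x ⇒ -3/11x=2 ⇒ x=2/(-3/11)=-7.3333
Confirm numerically:
  x=-6.192: |R|=0.90427 <1
  x=-6.096: |R|=0.89509 <1
  x=-5.145: |R|=0.79212 <1
  x=-7.852: |R|=1.03669 >1
  x=-7.624: |R|=1.02101 >1
Stable set (-7.3333, 0).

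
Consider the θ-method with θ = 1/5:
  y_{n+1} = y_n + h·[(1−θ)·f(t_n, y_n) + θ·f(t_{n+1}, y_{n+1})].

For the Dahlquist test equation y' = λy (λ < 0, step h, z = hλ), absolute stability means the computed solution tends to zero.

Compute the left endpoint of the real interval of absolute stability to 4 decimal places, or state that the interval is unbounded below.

left endpoint -3.3333.

On y'=λy, z=hλ:
  y_{n+1} = y_n + z·[4/5·y_n + 1/5·y_{n+1}] ⇒ (1 − 1/5z)y_{n+1} = (1 + 4/5z)y_n
  R(z) = (1 + 4/5z)/(1 − 1/5z).

Find x<0 with |R(x)|<1.
x=-0.4: |R|=0.6296
R=−1: 1+4/5x = −1+1/5x ⇒ -3/5x=2 ⇒ x=2/(-3/5)=-3.3333
Confirm numerically:
  x=-2.661: |R|=0.73672 <1
  x=-2.505: |R|=0.66889 <1
  x=-2.316: |R|=0.58283 <1
  x=-2.189: |R|=0.52246 <1
  x=-3.791: |R|=1.15618 >1
  x=-3.473: |R|=1.04945 >1
  x=-3.387: |R|=1.01920 >1
So |R|<1 on (-3.3333, 0).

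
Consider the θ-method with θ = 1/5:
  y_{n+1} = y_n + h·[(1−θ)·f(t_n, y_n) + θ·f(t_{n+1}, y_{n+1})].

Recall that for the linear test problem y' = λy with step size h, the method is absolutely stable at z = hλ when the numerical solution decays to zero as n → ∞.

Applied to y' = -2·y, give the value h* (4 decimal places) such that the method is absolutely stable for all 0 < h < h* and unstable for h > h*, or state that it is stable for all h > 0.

Test eqn y'=λy, z=hλ:
  y_{n+1} = y_n + z·[4/5·y_n + 1/5·y_{n+1}] ⇒ (1 − 1/5z)y_{n+1} = (1 + 4/5z)y_n
  R(z) = (1 + 4/5z)/(1 − 1/5z).

Find x<0 with |R(x)|<1.
x=-0.33: |R|=0.6904
R=−1: 1+4/5x = −1+1/5x ⇒ -3/5x=2 ⇒ x=2/(-3/5)=-3.3333
Confirm numerically:
  x=-3.295: |R|=0.98614 <1
  x=-3.263: |R|=0.97446 <1
  x=-2.874: |R|=0.82499 <1
  x=-3.727: |R|=1.13533 >1
  x=-3.391: |R|=1.02062 >1
So |R|<1 on (-3.3333, 0).

(-3.3333,0); λ=-2 ⇒ h* = (10/3)/2 = 1.6667.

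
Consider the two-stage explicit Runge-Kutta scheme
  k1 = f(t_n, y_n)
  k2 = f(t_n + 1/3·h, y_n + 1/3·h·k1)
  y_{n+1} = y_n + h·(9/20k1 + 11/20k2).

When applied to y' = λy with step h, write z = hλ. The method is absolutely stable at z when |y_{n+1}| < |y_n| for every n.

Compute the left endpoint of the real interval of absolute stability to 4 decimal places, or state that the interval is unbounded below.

With y'=λy (z=hλ):
  k1=λy_n ⇒ h·k1=z·y_n;  k2=λ(1+1/3z)y_n ⇒ h·k2=z(1+1/3z)y_n
  y_{n+1}/y_n = 1 + 9/20z + 11/20z(1+1/3z) = 1 + z + 11/60z²
  Hence R(z) = 1 + z + 11/60z².

Solve |R(x)|<1 on ℝ⁻.
x=-1.66: |R|=0.1548
R=1: x+11/60x²=0 ⇒ x=−60/11=-5.4545; min R=1−1/(4·11/60)=-0.3636>−1
Confirm numerically:
  x=-4.968: |R|=0.55685 <1
  x=-4.395: |R|=0.14627 <1
  x=-4.040: |R|=0.04771 <1
  x=-2.330: |R|=0.33470 <1
  x=-5.974: |R|=1.56892 >1
  x=-5.734: |R|=1.29377 >1
Interval (-5.4545, 0).

left endpoint -5.4545.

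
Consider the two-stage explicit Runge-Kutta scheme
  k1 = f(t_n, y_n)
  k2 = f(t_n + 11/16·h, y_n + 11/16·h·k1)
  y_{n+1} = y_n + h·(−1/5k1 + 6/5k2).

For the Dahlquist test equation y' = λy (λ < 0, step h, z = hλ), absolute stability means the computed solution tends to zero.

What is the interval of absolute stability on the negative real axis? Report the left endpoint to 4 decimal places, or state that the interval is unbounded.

z∈(-1.2121,0).

With y'=λy (z=hλ):
  k1=λy_n ⇒ h·k1=z·y_n;  k2=λ(1+11/16z)y_n ⇒ h·k2=z(1+11/16z)y_n
  y_{n+1}/y_n = 1 − 1/5z + 6/5z(1+11/16z) = 1 + z + 33/40z²
  so R(z) = 1 + z + 33/40z².

Find x<0 with |R(x)|<1.
x=-1.2: |R|=0.9880
R=1: x+33/40x²=0 ⇒ x=−40/33=-1.2121; min R=1−1/(4·33/40)=0.6970>−1
Confirm numerically:
  x=-0.980: |R|=0.81233 <1
  x=-0.893: |R|=0.76490 <1
  x=-0.693: |R|=0.70321 <1
  x=-1.793: |R|=1.85925 >1
  x=-1.477: |R|=1.32276 >1
Interval (-1.2121, 0).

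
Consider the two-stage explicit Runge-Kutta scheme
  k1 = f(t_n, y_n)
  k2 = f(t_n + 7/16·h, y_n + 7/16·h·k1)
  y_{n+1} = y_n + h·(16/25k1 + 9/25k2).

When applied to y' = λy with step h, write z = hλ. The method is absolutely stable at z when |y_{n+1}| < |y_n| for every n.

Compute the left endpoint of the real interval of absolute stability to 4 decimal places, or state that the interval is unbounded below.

With y'=λy (z=hλ):
  k1=λy_n ⇒ h·k1=z·y_n;  k2=λ(1+7/16z)y_n ⇒ h·k2=z(1+7/16z)y_n
  y_{n+1}/y_n = 1 + 16/25z + 9/25z(1+7/16z) = 1 + z + 63/400z²
  so R(z) = 1 + z + 63/400z².

Solve |R(x)|<1 on ℝ⁻.
x=-0.41: |R|=0.6165
R=1: x+63/400x²=0 ⇒ x=−400/63=-6.3492; min R=1−1/(4·63/400)=-0.5873>−1
Confirm numerically:
  x=-6.034: |R|=0.70044 <1
  x=-4.776: |R|=0.18340 <1
  x=-2.996: |R|=0.58228 <1
  x=-6.485: |R|=1.13870 >1
  x=-6.479: |R|=1.13245 >1
  x=-6.429: |R|=1.08080 >1
So |R|<1 on (-6.3492, 0).

z* = -6.3492.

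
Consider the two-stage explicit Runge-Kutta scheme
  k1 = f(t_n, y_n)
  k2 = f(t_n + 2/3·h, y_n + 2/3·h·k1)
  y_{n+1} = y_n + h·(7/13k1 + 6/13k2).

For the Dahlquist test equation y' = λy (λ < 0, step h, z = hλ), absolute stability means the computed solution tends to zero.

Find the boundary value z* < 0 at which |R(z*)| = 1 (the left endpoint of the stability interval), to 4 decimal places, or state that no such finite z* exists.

On y'=λy, z=hλ:
  k1=λy_n ⇒ h·k1=z·y_n;  k2=λ(1+2/3z)y_n ⇒ h·k2=z(1+2/3z)y_n
  y_{n+1}/y_n = 1 + 7/13z + 6/13z(1+2/3z) = 1 + z + 4/13z²
  so R(z) = 1 + z + 4/13z².

Boundary: |R(x)|=1, x<0.
x=-0.95: |R|=0.3277
R=1: x+4/13x²=0 ⇒ x=−13/4=-3.2500; min R=1−1/(4·4/13)=0.1875>−1
Confirm numerically:
  x=-2.176: |R|=0.28092 <1
  x=-1.859: |R|=0.20435 <1
  x=-1.793: |R|=0.19618 <1
  x=-3.843: |R|=1.70120 >1
  x=-3.328: |R|=1.07987 >1
So |R|<1 on (-3.2500, 0).

z* = -3.2500.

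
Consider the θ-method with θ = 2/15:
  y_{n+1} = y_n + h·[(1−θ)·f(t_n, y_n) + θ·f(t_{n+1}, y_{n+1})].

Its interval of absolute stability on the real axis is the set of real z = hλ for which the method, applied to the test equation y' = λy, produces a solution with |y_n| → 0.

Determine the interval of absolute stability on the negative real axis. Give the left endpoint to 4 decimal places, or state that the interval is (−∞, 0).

(-2.7273, 0).

Set f=λy, z=hλ:
  y_{n+1} = y_n + z·[13/15·y_n + 2/15·y_{n+1}] ⇒ (1 − 2/15z)y_{n+1} = (1 + 13/15z)y_n
  ⇒ R(z) = (1 + 13/15z)/(1 − 2/15z).

Need |R(x)|<1, x<0.
x=-0.95: |R|=0.1568
R=−1: 1+13/15x = −1+2/15x ⇒ -11/15x=2 ⇒ x=2/(-11/15)=-2.7273
Confirm numerically:
  x=-2.570: |R|=0.91410 <1
  x=-2.394: |R|=0.81474 <1
  x=-1.345: |R|=0.14047 <1
  x=-1.310: |R|=0.11521 <1
  x=-3.219: |R|=1.25231 >1
  x=-3.059: |R|=1.17279 >1
So |R|<1 on (-2.7273, 0).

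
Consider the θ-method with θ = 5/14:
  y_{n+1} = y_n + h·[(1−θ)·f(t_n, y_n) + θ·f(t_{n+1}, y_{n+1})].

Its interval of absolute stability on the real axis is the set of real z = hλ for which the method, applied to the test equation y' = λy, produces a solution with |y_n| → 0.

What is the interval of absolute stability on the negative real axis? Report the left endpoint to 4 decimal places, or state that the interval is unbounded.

(-7.0000, 0).

With y'=λy (z=hλ):
  y_{n+1} = y_n + z·[9/14·y_n + 5/14·y_{n+1}] ⇒ (1 − 5/14z)y_{n+1} = (1 + 9/14z)y_n
  Hence R(z) = (1 + 9/14z)/(1 − 5/14z).

Need |R(x)|<1, x<0.
x=-0.75: |R|=0.4085
R=−1: 1+9/14x = −1+5/14x ⇒ -2/7x=2 ⇒ x=2/(-2/7)=-7.0000
Confirm numerically:
  x=-6.334: |R|=0.94167 <1
  x=-5.884: |R|=0.89719 <1
  x=-4.628: |R|=0.74453 <1
  x=-3.550: |R|=0.56535 <1
  x=-7.274: |R|=1.02176 >1
  x=-7.074: |R|=1.00600 >1
Stable set (-7.0000, 0).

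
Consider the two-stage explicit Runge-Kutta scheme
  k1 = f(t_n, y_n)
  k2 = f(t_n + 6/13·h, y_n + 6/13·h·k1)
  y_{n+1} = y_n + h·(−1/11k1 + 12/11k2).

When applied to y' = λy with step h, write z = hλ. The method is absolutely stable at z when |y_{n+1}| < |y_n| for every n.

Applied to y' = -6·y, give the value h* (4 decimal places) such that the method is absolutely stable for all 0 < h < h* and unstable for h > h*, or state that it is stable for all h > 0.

(-1.9861,0); λ=-6 ⇒ h* = (143/72)/6 = 0.3310.

On y'=λy, z=hλ:
  k1=λy_n ⇒ h·k1=z·y_n;  k2=λ(1+6/13z)y_n ⇒ h·k2=z(1+6/13z)y_n
  y_{n+1}/y_n = 1 − 1/11z + 12/11z(1+6/13z) = 1 + z + 72/143z²
  R(z) = 1 + z + 72/143z².

Find x<0 with |R(x)|<1.
x=-0.47: |R|=0.6412
R=1: x+72/143x²=0 ⇒ x=−143/72=-1.9861; min R=1−1/(4·72/143)=0.5035>−1
Confirm numerically:
  x=-1.293: |R|=0.54877 <1
  x=-1.138: |R|=0.51405 <1
  x=-1.016: |R|=0.50374 <1
  x=-0.936: |R|=0.50511 <1
  x=-2.525: |R|=1.68510 >1
  x=-2.133: |R|=1.15775 >1
Interval (-1.9861, 0).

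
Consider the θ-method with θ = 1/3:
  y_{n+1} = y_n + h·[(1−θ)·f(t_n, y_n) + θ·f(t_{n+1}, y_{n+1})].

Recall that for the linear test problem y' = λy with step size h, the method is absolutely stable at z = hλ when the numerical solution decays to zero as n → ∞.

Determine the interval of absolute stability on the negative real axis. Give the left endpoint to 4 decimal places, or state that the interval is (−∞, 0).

With y'=λy (z=hλ):
  y_{n+1} = y_n + z·[2/3·y_n + 1/3·y_{n+1}] ⇒ (1 − 1/3z)y_{n+1} = (1 + 2/3z)y_n
  R(z) = (1 + 2/3z)/(1 − 1/3z).

Solve |R(x)|<1 on ℝ⁻.
x=-0.61: |R|=0.4931
R=−1: 1+2/3x = −1+1/3x ⇒ -1/3x=2 ⇒ x=2/(-1/3)=-6.0000
Confirm numerically:
  x=-4.636: |R|=0.82137 <1
  x=-4.095: |R|=0.73150 <1
  x=-2.889: |R|=0.47173 <1
  x=-6.560: |R|=1.05858 >1
  x=-6.535: |R|=1.05611 >1
  x=-6.499: |R|=1.05253 >1
So |R|<1 on (-6.0000, 0).

z∈(-6.0000,0).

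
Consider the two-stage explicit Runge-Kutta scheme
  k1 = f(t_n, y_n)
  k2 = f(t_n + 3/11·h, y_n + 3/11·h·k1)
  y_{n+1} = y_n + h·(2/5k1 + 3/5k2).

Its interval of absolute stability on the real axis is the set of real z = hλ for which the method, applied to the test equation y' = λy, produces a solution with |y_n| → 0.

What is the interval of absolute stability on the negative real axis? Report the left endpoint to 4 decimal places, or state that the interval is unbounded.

Set f=λy, z=hλ:
  k1=λy_n ⇒ h·k1=z·y_n;  k2=λ(1+3/11z)y_n ⇒ h·k2=z(1+3/11z)y_n
  y_{n+1}/y_n = 1 + 2/5z + 3/5z(1+3/11z) = 1 + z + 9/55z²
  R(z) = 1 + z + 9/55z².

Find x<0 with |R(x)|<1.
x=-1.34: |R|=0.0462
R=1: x+9/55x²=0 ⇒ x=−55/9=-6.1111; min R=1−1/(4·9/55)=-0.5278>−1
Confirm numerically:
  x=-3.468: |R|=0.49994 <1
  x=-3.380: |R|=0.51055 <1
  x=-2.861: |R|=0.52158 <1
  x=-6.675: |R|=1.61592 >1
  x=-6.631: |R|=1.56412 >1
  x=-6.530: |R|=1.44760 >1
So |R|<1 on (-6.1111, 0).

z∈(-6.1111,0).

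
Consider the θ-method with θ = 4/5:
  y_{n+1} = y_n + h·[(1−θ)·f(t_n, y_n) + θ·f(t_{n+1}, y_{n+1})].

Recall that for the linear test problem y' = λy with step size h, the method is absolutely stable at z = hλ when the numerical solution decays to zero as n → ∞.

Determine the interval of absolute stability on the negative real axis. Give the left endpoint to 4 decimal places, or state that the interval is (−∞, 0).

Test eqn y'=λy, z=hλ:
  y_{n+1} = y_n + z·[1/5·y_n + 4/5·y_{n+1}] ⇒ (1 − 4/5z)y_{n+1} = (1 + 1/5z)y_n
  ⇒ R(z) = (1 + 1/5z)/(1 − 4/5z).

Solve |R(x)|<1 on ℝ⁻.
x=-0.88: |R|=0.4836
x=-2: |R|=0.2308
x=-10: |R|=0.1111
x=-100: |R|=0.2346
θ=4/5≥1/2 ⇒ |1+1/5x|<|1−4/5x| ∀x<0 ⇒ interval (−∞,0).

interval (−∞, 0).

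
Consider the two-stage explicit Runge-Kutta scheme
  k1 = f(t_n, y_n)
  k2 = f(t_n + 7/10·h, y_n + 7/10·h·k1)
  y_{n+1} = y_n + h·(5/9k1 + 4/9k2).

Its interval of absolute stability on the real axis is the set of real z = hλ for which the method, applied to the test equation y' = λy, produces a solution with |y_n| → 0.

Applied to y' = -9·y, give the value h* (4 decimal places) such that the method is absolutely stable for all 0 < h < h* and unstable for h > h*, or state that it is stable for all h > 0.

With y'=λy (z=hλ):
  k1=λy_n ⇒ h·k1=z·y_n;  k2=λ(1+7/10z)y_n ⇒ h·k2=z(1+7/10z)y_n
  y_{n+1}/y_n = 1 + 5/9z + 4/9z(1+7/10z) = 1 + z + 14/45z²
  Hence R(z) = 1 + z + 14/45z².

Need |R(x)|<1, x<0.
x=-0.52: |R|=0.5641
R=1: x+14/45x²=0 ⇒ x=−45/14=-3.2143; min R=1−1/(4·14/45)=0.1964>−1
Confirm numerically:
  x=-2.884: |R|=0.70365 <1
  x=-2.121: |R|=0.27858 <1
  x=-1.984: |R|=0.24061 <1
  x=-3.648: |R|=1.49224 >1
  x=-3.534: |R|=1.35152 >1
  x=-3.362: |R|=1.15450 >1
So |R|<1 on (-3.2143, 0).

(-3.2143,0); λ=-9 ⇒ h* = (45/14)/9 = 0.3571.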